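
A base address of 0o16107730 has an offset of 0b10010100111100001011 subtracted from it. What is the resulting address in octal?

0b10010100111100001011 = 0o2247413 in octal.
Subtract column by column in base 8:
  0-3 → 5 (borrow)
  3-1-1 → 1
  7-4 → 3
  7-7 → 0
  0-4 → 4 (borrow)
  1-2-1 → 6 (borrow)
  6-2-1 → 3
  1-0 → 1

0o13640315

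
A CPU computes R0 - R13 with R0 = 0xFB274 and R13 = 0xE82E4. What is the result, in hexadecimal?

Subtract column by column in base 16:
  4-4 → 0
  7-E → 9 (borrow)
  2-2-1 → F (borrow)
  B-8-1 → 2
  F-E → 1

0x12F90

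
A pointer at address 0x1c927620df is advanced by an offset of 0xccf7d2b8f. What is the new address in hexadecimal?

Add column by column in base 16, right to left:
  f+f = e carry 1
  d+8+1 = 6 carry 1
  0+b+1 = c
  2+2 = 4
  6+d = 3 carry 1
  7+7+1 = f
  2+f = 1 carry 1
  9+c+1 = 6 carry 1
  c+c+1 = 9 carry 1
  1+0+1 = 2

0x2961f34c6e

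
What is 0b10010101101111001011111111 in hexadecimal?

0x256F2FF

Group the bits into nibbles: 0010 0101 0110 1111 0010 1111 1111 → 256F2FF.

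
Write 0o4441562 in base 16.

0x124372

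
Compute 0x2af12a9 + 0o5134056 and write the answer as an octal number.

0o260745327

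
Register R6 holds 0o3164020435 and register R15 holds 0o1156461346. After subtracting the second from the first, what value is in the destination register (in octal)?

0o2005337067

Subtract column by column in base 8:
  5-6 → 7 (borrow)
  3-4-1 → 6 (borrow)
  4-3-1 → 0
  0-1 → 7 (borrow)
  2-6-1 → 3 (borrow)
  0-4-1 → 3 (borrow)
  4-6-1 → 5 (borrow)
  6-5-1 → 0
  1-1 → 0
  3-1 → 2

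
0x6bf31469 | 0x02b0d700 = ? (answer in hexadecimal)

OR each hex digit independently (no carries):
  6|0=6, b|2=b, f|b=f, 3|0=3, 1|d=d, 4|7=7, 6|0=6, 9|0=9

0x6bf3d769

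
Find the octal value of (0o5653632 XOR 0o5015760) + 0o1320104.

First 0o5653632 XOR 0o5015760 = 0o0646152.
Add column by column in base 8, right to left:
  2+4 = 6
  5+0 = 5
  1+1 = 2
  6+0 = 6
  4+2 = 6
  6+3 = 1 carry 1
  0+1+1 = 2

0o2166256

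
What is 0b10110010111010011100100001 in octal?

0o262723441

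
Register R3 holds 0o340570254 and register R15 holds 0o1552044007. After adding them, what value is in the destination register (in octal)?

Add column by column in base 8, right to left:
  4+7 = 3 carry 1
  5+0+1 = 6
  2+0 = 2
  0+4 = 4
  7+4 = 3 carry 1
  5+0+1 = 6
  0+2 = 2
  4+5 = 1 carry 1
  3+5+1 = 1 carry 1
  0+1+1 = 2

0o2112634263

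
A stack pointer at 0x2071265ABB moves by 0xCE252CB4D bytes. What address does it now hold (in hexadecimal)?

Add column by column in base 16, right to left:
  B+D = 8 carry 1
  B+4+1 = 0 carry 1
  A+B+1 = 6 carry 1
  5+C+1 = 2 carry 1
  6+2+1 = 9
  2+5 = 7
  1+2 = 3
  7+E = 5 carry 1
  0+C+1 = D
  2+0 = 2

0x2D53792608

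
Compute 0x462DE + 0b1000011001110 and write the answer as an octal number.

0o1071654

0x462DE = 0o1061336 in octal.
0b1000011001110 = 0o10316 in octal.
Add column by column in base 8, right to left:
  6+6 = 4 carry 1
  3+1+1 = 5
  3+3 = 6
  1+0 = 1
  6+1 = 7
  0+0 = 0
  1+0 = 1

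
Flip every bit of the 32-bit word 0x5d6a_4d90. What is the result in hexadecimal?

0xa295b26f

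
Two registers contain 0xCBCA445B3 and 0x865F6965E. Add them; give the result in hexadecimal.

0x15229ADC11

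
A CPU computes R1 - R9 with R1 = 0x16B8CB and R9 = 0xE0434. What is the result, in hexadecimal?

0x8B497

Subtract column by column in base 16:
  B-4 → 7
  C-3 → 9
  8-4 → 4
  B-0 → B
  6-E → 8 (borrow)
  1-0-1 → 0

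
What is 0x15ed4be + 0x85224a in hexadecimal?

0x1e3f708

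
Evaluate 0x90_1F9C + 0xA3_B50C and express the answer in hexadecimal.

Add column by column in base 16, right to left:
  C+C = 8 carry 1
  9+0+1 = A
  F+5 = 4 carry 1
  1+B+1 = D
  0+3 = 3
  9+A = 3 carry 1
  final carry 1

0x133D4A8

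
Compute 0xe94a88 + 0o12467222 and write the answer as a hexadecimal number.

0o12467222 = 0x2a6e92 in hexadecimal.
Add column by column in base 16, right to left:
  8+2 = a
  8+9 = 1 carry 1
  a+e+1 = 9 carry 1
  4+6+1 = b
  9+a = 3 carry 1
  e+2+1 = 1 carry 1
  final carry 1

0x113b91a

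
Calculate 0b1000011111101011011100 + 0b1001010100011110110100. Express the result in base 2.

0b10001110100001010010000

Add column by column in base 2, right to left:
  0+0 = 0
  0+0 = 0
  1+1 = 0 carry 1
  1+0+1 = 0 carry 1
  1+1+1 = 1 carry 1
  0+1+1 = 0 carry 1
  1+0+1 = 0 carry 1
  1+1+1 = 1 carry 1
  0+1+1 = 0 carry 1
  1+1+1 = 1 carry 1
  0+1+1 = 0 carry 1
  1+0+1 = 0 carry 1
  1+0+1 = 0 carry 1
  1+0+1 = 0 carry 1
  1+1+1 = 1 carry 1
  1+0+1 = 0 carry 1
  1+1+1 = 1 carry 1
  0+0+1 = 1
  0+1 = 1
  0+0 = 0
  0+0 = 0
  1+1 = 0 carry 1
  final carry 1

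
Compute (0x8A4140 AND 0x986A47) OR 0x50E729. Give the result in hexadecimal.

0x8A4140 AND 0x986A47 = 0x884040.
Then OR with 0x50E729.

0xD8E769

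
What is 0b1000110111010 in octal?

0o10672

Group the bits in threes: 001 000 110 111 010 → 10672.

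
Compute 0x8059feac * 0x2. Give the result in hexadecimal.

0x100b3fd58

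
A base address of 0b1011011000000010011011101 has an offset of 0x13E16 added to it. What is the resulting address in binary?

0b1011011010100001011110011

0x13E16 = 0b10011111000010110 in binary.
Add column by column in base 2, right to left:
  1+0 = 1
  0+1 = 1
  1+1 = 0 carry 1
  1+0+1 = 0 carry 1
  1+1+1 = 1 carry 1
  0+0+1 = 1
  1+0 = 1
  1+0 = 1
  0+0 = 0
  0+1 = 1
  1+1 = 0 carry 1
  0+1+1 = 0 carry 1
  0+1+1 = 0 carry 1
  0+1+1 = 0 carry 1
  0+0+1 = 1
  0+0 = 0
  0+1 = 1
  0+0 = 0
  1+0 = 1
  1+0 = 1
  0+0 = 0
  1+0 = 1
  1+0 = 1
  0+0 = 0
  1+0 = 1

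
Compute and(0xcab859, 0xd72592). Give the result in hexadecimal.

0xc22010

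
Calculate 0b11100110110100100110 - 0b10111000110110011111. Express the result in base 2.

Subtract column by column in base 2:
  0-1 → 1 (borrow)
  1-1-1 → 1 (borrow)
  1-1-1 → 1 (borrow)
  0-1-1 → 0 (borrow)
  0-1-1 → 0 (borrow)
  1-0-1 → 0
  0-0 → 0
  0-1 → 1 (borrow)
  1-1-1 → 1 (borrow)
  0-0-1 → 1 (borrow)
  1-1-1 → 1 (borrow)
  1-1-1 → 1 (borrow)
  0-0-1 → 1 (borrow)
  1-0-1 → 0
  1-0 → 1
  0-1 → 1 (borrow)
  0-1-1 → 0 (borrow)
  1-1-1 → 1 (borrow)
  1-0-1 → 0
  1-1 → 0

0b101101111110000111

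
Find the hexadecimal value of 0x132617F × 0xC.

Multiply each base-16 digit by 12, carrying:
  F×12 = 180 → write 4 carry 11
  7×12+11 = 95 → write F carry 5
  1×12+5 = 17 → write 1 carry 1
  6×12+1 = 73 → write 9 carry 4
  2×12+4 = 28 → write C carry 1
  3×12+1 = 37 → write 5 carry 2
  1×12+2 = 14 → write E

0xE5C91F4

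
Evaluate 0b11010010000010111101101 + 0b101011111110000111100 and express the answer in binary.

0b11111110000001000101001

Add column by column in base 2, right to left:
  1+0 = 1
  0+0 = 0
  1+1 = 0 carry 1
  1+1+1 = 1 carry 1
  0+1+1 = 0 carry 1
  1+1+1 = 1 carry 1
  1+0+1 = 0 carry 1
  1+0+1 = 0 carry 1
  1+0+1 = 0 carry 1
  0+0+1 = 1
  1+1 = 0 carry 1
  0+1+1 = 0 carry 1
  0+1+1 = 0 carry 1
  0+1+1 = 0 carry 1
  0+1+1 = 0 carry 1
  0+1+1 = 0 carry 1
  1+1+1 = 1 carry 1
  0+0+1 = 1
  0+1 = 1
  1+0 = 1
  0+1 = 1
  1+0 = 1
  1+0 = 1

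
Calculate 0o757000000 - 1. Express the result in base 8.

The trailing 6 digits are 0, so subtracting 1 borrows through: they become 7 and the next digit up decrements.

0o756777777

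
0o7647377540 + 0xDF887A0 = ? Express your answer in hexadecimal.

0o7647377540 = 0x3E9DFF60 in hexadecimal.
Add column by column in base 16, right to left:
  0+0 = 0
  6+A = 0 carry 1
  F+7+1 = 7 carry 1
  F+8+1 = 8 carry 1
  D+8+1 = 6 carry 1
  9+F+1 = 9 carry 1
  E+D+1 = C carry 1
  3+0+1 = 4

0x4C968700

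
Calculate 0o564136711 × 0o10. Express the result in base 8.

0o5641367110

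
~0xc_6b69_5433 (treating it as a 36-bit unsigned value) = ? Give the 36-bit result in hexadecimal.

0x39496abcc

Each hex digit d becomes f−d:
  c→3, 6→9, b→4, 6→9, 9→6, 5→a, 4→b, 3→c, 3→c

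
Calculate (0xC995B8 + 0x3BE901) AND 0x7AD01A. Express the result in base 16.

0x5018

Add column by column in base 16, right to left:
  8+1 = 9
  B+0 = B
  5+9 = E
  9+E = 7 carry 1
  9+B+1 = 5 carry 1
  C+3+1 = 0 carry 1
  final carry 1
Sum = 0x1057EB9; now AND with 0x7AD01A:
  1&0=0, 0&7=0, 5&A=0, 7&D=5, E&0=0, B&1=1, 9&A=8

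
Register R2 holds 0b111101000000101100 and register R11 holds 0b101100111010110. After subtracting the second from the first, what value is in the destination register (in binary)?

0b110111011001010110

Subtract column by column in base 2:
  0-0 → 0
  0-1 → 1 (borrow)
  1-1-1 → 1 (borrow)
  1-0-1 → 0
  0-1 → 1 (borrow)
  1-0-1 → 0
  0-1 → 1 (borrow)
  0-1-1 → 0 (borrow)
  0-1-1 → 0 (borrow)
  0-0-1 → 1 (borrow)
  0-0-1 → 1 (borrow)
  0-1-1 → 0 (borrow)
  1-1-1 → 1 (borrow)
  0-0-1 → 1 (borrow)
  1-1-1 → 1 (borrow)
  1-0-1 → 0
  1-0 → 1
  1-0 → 1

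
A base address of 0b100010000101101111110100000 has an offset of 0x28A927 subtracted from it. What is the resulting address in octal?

0o406433171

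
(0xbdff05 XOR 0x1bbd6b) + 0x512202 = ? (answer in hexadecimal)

0xf76470

First 0xbdff05 XOR 0x1bbd6b = 0xa6426e.
Add column by column in base 16, right to left:
  e+2 = 0 carry 1
  6+0+1 = 7
  2+2 = 4
  4+2 = 6
  6+1 = 7
  a+5 = f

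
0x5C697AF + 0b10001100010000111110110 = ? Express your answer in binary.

0b110000011001011100110100101

0x5C697AF = 0b101110001101001011110101111 in binary.
Add column by column in base 2, right to left:
  1+0 = 1
  1+1 = 0 carry 1
  1+1+1 = 1 carry 1
  1+0+1 = 0 carry 1
  0+1+1 = 0 carry 1
  1+1+1 = 1 carry 1
  0+1+1 = 0 carry 1
  1+1+1 = 1 carry 1
  1+1+1 = 1 carry 1
  1+0+1 = 0 carry 1
  1+0+1 = 0 carry 1
  0+0+1 = 1
  1+0 = 1
  0+1 = 1
  0+0 = 0
  1+0 = 1
  0+0 = 0
  1+1 = 0 carry 1
  1+1+1 = 1 carry 1
  0+0+1 = 1
  0+0 = 0
  0+0 = 0
  1+1 = 0 carry 1
  1+0+1 = 0 carry 1
  1+0+1 = 0 carry 1
  0+0+1 = 1
  1+0 = 1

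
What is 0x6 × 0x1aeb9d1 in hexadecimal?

0xa185ae6

Multiply each base-16 digit by 6, carrying:
  1×6 = 6 → write 6
  d×6 = 78 → write e carry 4
  9×6+4 = 58 → write a carry 3
  b×6+3 = 69 → write 5 carry 4
  e×6+4 = 88 → write 8 carry 5
  a×6+5 = 65 → write 1 carry 4
  1×6+4 = 10 → write a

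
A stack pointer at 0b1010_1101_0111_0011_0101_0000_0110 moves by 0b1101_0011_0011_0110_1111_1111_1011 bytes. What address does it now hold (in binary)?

Add column by column in base 2, right to left:
  0+1 = 1
  1+1 = 0 carry 1
  1+0+1 = 0 carry 1
  0+1+1 = 0 carry 1
  0+1+1 = 0 carry 1
  0+1+1 = 0 carry 1
  0+1+1 = 0 carry 1
  0+1+1 = 0 carry 1
  1+1+1 = 1 carry 1
  0+1+1 = 0 carry 1
  1+1+1 = 1 carry 1
  0+1+1 = 0 carry 1
  1+0+1 = 0 carry 1
  1+1+1 = 1 carry 1
  0+1+1 = 0 carry 1
  0+0+1 = 1
  1+1 = 0 carry 1
  1+1+1 = 1 carry 1
  1+0+1 = 0 carry 1
  0+0+1 = 1
  1+1 = 0 carry 1
  0+1+1 = 0 carry 1
  1+0+1 = 0 carry 1
  1+0+1 = 0 carry 1
  0+1+1 = 0 carry 1
  1+0+1 = 0 carry 1
  0+1+1 = 0 carry 1
  1+1+1 = 1 carry 1
  final carry 1

0b11000000010101010010100000001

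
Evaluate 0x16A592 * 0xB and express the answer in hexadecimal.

0xF91D46

Multiply each base-16 digit by 11, carrying:
  2×11 = 22 → write 6 carry 1
  9×11+1 = 100 → write 4 carry 6
  5×11+6 = 61 → write D carry 3
  A×11+3 = 113 → write 1 carry 7
  6×11+7 = 73 → write 9 carry 4
  1×11+4 = 15 → write F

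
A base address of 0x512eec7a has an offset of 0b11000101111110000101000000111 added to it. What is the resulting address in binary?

0b1101001111011011111011010000001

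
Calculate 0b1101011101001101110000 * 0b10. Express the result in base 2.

0b11010111010011011100000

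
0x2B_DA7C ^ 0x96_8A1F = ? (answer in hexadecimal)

XOR each hex digit independently (no carries):
  2^9=B, B^6=D, D^8=5, A^A=0, 7^1=6, C^F=3

0xBD5063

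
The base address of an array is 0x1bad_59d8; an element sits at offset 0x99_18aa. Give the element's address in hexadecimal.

0x1c467282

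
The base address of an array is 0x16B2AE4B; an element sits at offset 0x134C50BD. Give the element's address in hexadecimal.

0x29FEFF08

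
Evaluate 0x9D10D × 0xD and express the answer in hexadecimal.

0x7F9DA9

Multiply each base-16 digit by 13, carrying:
  D×13 = 169 → write 9 carry 10
  0×13+10 = 10 → write A
  1×13 = 13 → write D
  D×13 = 169 → write 9 carry 10
  9×13+10 = 127 → write F carry 7
  remaining carry: 7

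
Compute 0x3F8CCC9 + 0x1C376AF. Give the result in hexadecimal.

0x5BC4378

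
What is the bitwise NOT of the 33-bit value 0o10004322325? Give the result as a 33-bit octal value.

Each oct digit d becomes 7−d:
  1→6, 0→7, 0→7, 0→7, 4→3, 3→4, 2→5, 2→5, 3→4, 2→5, 5→2

0o67773455452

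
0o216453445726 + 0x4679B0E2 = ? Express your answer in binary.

0b10010111011001001111111110010111000

0o216453445726 = 0b10001110100101011100100101111010110 in binary.
0x4679B0E2 = 0b1000110011110011011000011100010 in binary.
Add column by column in base 2, right to left:
  0+0 = 0
  1+1 = 0 carry 1
  1+0+1 = 0 carry 1
  0+0+1 = 1
  1+0 = 1
  0+1 = 1
  1+1 = 0 carry 1
  1+1+1 = 1 carry 1
  1+0+1 = 0 carry 1
  1+0+1 = 0 carry 1
  0+0+1 = 1
  1+0 = 1
  0+1 = 1
  0+1 = 1
  1+0 = 1
  0+1 = 1
  0+1 = 1
  1+0 = 1
  1+0 = 1
  1+1 = 0 carry 1
  0+1+1 = 0 carry 1
  1+1+1 = 1 carry 1
  0+1+1 = 0 carry 1
  1+0+1 = 0 carry 1
  0+0+1 = 1
  0+1 = 1
  1+1 = 0 carry 1
  0+0+1 = 1
  1+0 = 1
  1+0 = 1
  1+1 = 0 carry 1
  0+0+1 = 1
  0+0 = 0
  0+0 = 0
  1+0 = 1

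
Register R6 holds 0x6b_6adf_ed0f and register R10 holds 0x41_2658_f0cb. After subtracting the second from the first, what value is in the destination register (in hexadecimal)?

Subtract column by column in base 16:
  f-b → 4
  0-c → 4 (borrow)
  d-0-1 → c
  e-f → f (borrow)
  f-8-1 → 6
  d-5 → 8
  a-6 → 4
  6-2 → 4
  b-1 → a
  6-4 → 2

0x2a4486fc44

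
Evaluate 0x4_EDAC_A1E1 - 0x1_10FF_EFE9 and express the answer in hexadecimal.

Subtract column by column in base 16:
  1-9 → 8 (borrow)
  E-E-1 → F (borrow)
  1-F-1 → 1 (borrow)
  A-E-1 → B (borrow)
  C-F-1 → C (borrow)
  A-F-1 → A (borrow)
  D-0-1 → C
  E-1 → D
  4-1 → 3

0x3DCACB1F8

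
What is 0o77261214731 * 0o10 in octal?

0o772612147310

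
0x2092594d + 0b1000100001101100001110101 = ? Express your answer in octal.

0o4150630702

0x2092594d = 0o4044454515 in octal.
0b1000100001101100001110101 = 0o104154165 in octal.
Add column by column in base 8, right to left:
  5+5 = 2 carry 1
  1+6+1 = 0 carry 1
  5+1+1 = 7
  4+4 = 0 carry 1
  5+5+1 = 3 carry 1
  4+1+1 = 6
  4+4 = 0 carry 1
  4+0+1 = 5
  0+1 = 1
  4+0 = 4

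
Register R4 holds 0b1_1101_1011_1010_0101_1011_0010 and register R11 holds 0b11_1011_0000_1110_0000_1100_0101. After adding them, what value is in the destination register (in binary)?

Add column by column in base 2, right to left:
  0+1 = 1
  1+0 = 1
  0+1 = 1
  0+0 = 0
  1+0 = 1
  1+0 = 1
  0+1 = 1
  1+1 = 0 carry 1
  1+0+1 = 0 carry 1
  0+0+1 = 1
  1+0 = 1
  0+0 = 0
  0+0 = 0
  1+1 = 0 carry 1
  0+1+1 = 0 carry 1
  1+1+1 = 1 carry 1
  1+0+1 = 0 carry 1
  1+0+1 = 0 carry 1
  0+0+1 = 1
  1+0 = 1
  1+1 = 0 carry 1
  0+1+1 = 0 carry 1
  1+0+1 = 0 carry 1
  1+1+1 = 1 carry 1
  1+1+1 = 1 carry 1
  0+1+1 = 0 carry 1
  final carry 1

0b101100011001000011001110111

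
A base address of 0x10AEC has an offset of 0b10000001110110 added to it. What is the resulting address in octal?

0o225542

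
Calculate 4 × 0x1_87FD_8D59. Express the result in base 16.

0x61FF63564

Multiply each base-16 digit by 4, carrying:
  9×4 = 36 → write 4 carry 2
  5×4+2 = 22 → write 6 carry 1
  D×4+1 = 53 → write 5 carry 3
  8×4+3 = 35 → write 3 carry 2
  D×4+2 = 54 → write 6 carry 3
  F×4+3 = 63 → write F carry 3
  7×4+3 = 31 → write F carry 1
  8×4+1 = 33 → write 1 carry 2
  1×4+2 = 6 → write 6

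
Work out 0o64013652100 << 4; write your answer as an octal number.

0o1500275242000

4 bits is not a whole number of base-8 digits; in binary: 110100000001011110101010001000000 << 4 = 1101000000010111101010100010000000000.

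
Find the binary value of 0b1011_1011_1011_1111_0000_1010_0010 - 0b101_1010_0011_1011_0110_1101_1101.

0b110000110000011100111000101

Subtract column by column in base 2:
  0-1 → 1 (borrow)
  1-0-1 → 0
  0-1 → 1 (borrow)
  0-1-1 → 0 (borrow)
  0-1-1 → 0 (borrow)
  1-0-1 → 0
  0-1 → 1 (borrow)
  1-1-1 → 1 (borrow)
  0-0-1 → 1 (borrow)
  0-1-1 → 0 (borrow)
  0-1-1 → 0 (borrow)
  0-0-1 → 1 (borrow)
  1-1-1 → 1 (borrow)
  1-1-1 → 1 (borrow)
  1-0-1 → 0
  1-1 → 0
  1-1 → 0
  1-1 → 0
  0-0 → 0
  1-0 → 1
  1-0 → 1
  1-1 → 0
  0-0 → 0
  1-1 → 0
  1-1 → 0
  1-0 → 1
  0-1 → 1 (borrow)
  1-0-1 → 0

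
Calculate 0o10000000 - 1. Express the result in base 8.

0o7777777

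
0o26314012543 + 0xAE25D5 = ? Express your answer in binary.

0o26314012543 = 0b10110011001100000001010101100011 in binary.
0xAE25D5 = 0b101011100010010111010101 in binary.
Add column by column in base 2, right to left:
  1+1 = 0 carry 1
  1+0+1 = 0 carry 1
  0+1+1 = 0 carry 1
  0+0+1 = 1
  0+1 = 1
  1+0 = 1
  1+1 = 0 carry 1
  0+1+1 = 0 carry 1
  1+1+1 = 1 carry 1
  0+0+1 = 1
  1+1 = 0 carry 1
  0+0+1 = 1
  1+0 = 1
  0+1 = 1
  0+0 = 0
  0+0 = 0
  0+0 = 0
  0+1 = 1
  0+1 = 1
  0+1 = 1
  1+0 = 1
  1+1 = 0 carry 1
  0+0+1 = 1
  0+1 = 1
  1+0 = 1
  1+0 = 1
  0+0 = 0
  0+0 = 0
  1+0 = 1
  1+0 = 1
  0+0 = 0
  1+0 = 1

0b10110011110111100011101100111000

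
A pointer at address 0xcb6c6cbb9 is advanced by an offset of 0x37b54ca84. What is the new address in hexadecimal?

0x10321b963d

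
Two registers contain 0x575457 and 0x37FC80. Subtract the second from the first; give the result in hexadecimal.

Subtract column by column in base 16:
  7-0 → 7
  5-8 → D (borrow)
  4-C-1 → 7 (borrow)
  5-F-1 → 5 (borrow)
  7-7-1 → F (borrow)
  5-3-1 → 1

0x1F57D7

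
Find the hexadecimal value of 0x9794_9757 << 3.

0x4BCA4BAB8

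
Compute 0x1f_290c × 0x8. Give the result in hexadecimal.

Multiply each base-16 digit by 8, carrying:
  c×8 = 96 → write 0 carry 6
  0×8+6 = 6 → write 6
  9×8 = 72 → write 8 carry 4
  2×8+4 = 20 → write 4 carry 1
  f×8+1 = 121 → write 9 carry 7
  1×8+7 = 15 → write f

0xf94860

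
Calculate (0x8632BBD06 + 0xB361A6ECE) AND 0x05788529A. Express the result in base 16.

0x11000290

Add column by column in base 16, right to left:
  6+E = 4 carry 1
  0+C+1 = D
  D+E = B carry 1
  B+6+1 = 2 carry 1
  B+A+1 = 6 carry 1
  2+1+1 = 4
  3+6 = 9
  6+3 = 9
  8+B = 3 carry 1
  final carry 1
Sum = 0x1399462BD4; now AND with 0x05788529A:
  1&0=0, 3&0=0, 9&5=1, 9&7=1, 4&8=0, 6&8=0, 2&5=0, B&2=2, D&9=9, 4&A=0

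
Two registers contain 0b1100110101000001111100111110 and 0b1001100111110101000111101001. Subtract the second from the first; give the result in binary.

0b11001101001100110101010101

Subtract column by column in base 2:
  0-1 → 1 (borrow)
  1-0-1 → 0
  1-0 → 1
  1-1 → 0
  1-0 → 1
  1-1 → 0
  0-1 → 1 (borrow)
  0-1-1 → 0 (borrow)
  1-1-1 → 1 (borrow)
  1-0-1 → 0
  1-0 → 1
  1-0 → 1
  1-1 → 0
  0-0 → 0
  0-1 → 1 (borrow)
  0-0-1 → 1 (borrow)
  0-1-1 → 0 (borrow)
  0-1-1 → 0 (borrow)
  1-1-1 → 1 (borrow)
  0-1-1 → 0 (borrow)
  1-1-1 → 1 (borrow)
  0-0-1 → 1 (borrow)
  1-0-1 → 0
  1-1 → 0
  0-1 → 1 (borrow)
  0-0-1 → 1 (borrow)
  1-0-1 → 0
  1-1 → 0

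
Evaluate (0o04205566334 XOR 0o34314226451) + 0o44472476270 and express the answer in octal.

0o74604437255

First 0o04205566334 XOR 0o34314226451 = 0o30111740765.
Add column by column in base 8, right to left:
  5+0 = 5
  6+7 = 5 carry 1
  7+2+1 = 2 carry 1
  0+6+1 = 7
  4+7 = 3 carry 1
  7+4+1 = 4 carry 1
  1+2+1 = 4
  1+7 = 0 carry 1
  1+4+1 = 6
  0+4 = 4
  3+4 = 7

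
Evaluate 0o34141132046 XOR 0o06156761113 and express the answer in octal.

XOR each oct digit independently (no carries):
  3^0=3, 4^6=2, 1^1=0, 4^5=1, 1^6=7, 1^7=6, 3^6=5, 2^1=3, 0^1=1, 4^1=5, 6^3=5

0o32017653155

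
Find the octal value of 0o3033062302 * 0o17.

0o55626363536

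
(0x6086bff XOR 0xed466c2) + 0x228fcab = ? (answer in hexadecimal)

First 0x6086bff XOR 0xed466c2 = 0x8dc0d3d.
Add column by column in base 16, right to left:
  d+b = 8 carry 1
  3+a+1 = e
  d+c = 9 carry 1
  0+f+1 = 0 carry 1
  c+8+1 = 5 carry 1
  d+2+1 = 0 carry 1
  8+2+1 = b

0xb0509e8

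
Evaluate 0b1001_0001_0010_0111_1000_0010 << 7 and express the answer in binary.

0b1001000100100111100000100000000

Left shift by 7: append 7 zero bits.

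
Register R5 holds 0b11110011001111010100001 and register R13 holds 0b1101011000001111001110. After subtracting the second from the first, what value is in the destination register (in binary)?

0b10001000001101011010011

Subtract column by column in base 2:
  1-0 → 1
  0-1 → 1 (borrow)
  0-1-1 → 0 (borrow)
  0-1-1 → 0 (borrow)
  0-0-1 → 1 (borrow)
  1-0-1 → 0
  0-1 → 1 (borrow)
  1-1-1 → 1 (borrow)
  0-1-1 → 0 (borrow)
  1-1-1 → 1 (borrow)
  1-0-1 → 0
  1-0 → 1
  1-0 → 1
  0-0 → 0
  0-0 → 0
  1-1 → 0
  1-1 → 0
  0-0 → 0
  0-1 → 1 (borrow)
  1-0-1 → 0
  1-1 → 0
  1-1 → 0
  1-0 → 1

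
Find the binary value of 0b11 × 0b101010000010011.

Multiply each base-2 digit by 3, carrying:
  1×3 = 3 → write 1 carry 1
  1×3+1 = 4 → write 0 carry 2
  0×3+2 = 2 → write 0 carry 1
  0×3+1 = 1 → write 1
  1×3 = 3 → write 1 carry 1
  0×3+1 = 1 → write 1
  0×3 = 0 → write 0
  0×3 = 0 → write 0
  0×3 = 0 → write 0
  0×3 = 0 → write 0
  1×3 = 3 → write 1 carry 1
  0×3+1 = 1 → write 1
  1×3 = 3 → write 1 carry 1
  0×3+1 = 1 → write 1
  1×3 = 3 → write 1 carry 1
  remaining carry: 1

0b1111110000111001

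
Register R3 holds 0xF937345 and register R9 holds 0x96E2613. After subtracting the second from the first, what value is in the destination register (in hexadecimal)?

Subtract column by column in base 16:
  5-3 → 2
  4-1 → 3
  3-6 → D (borrow)
  7-2-1 → 4
  3-E → 5 (borrow)
  9-6-1 → 2
  F-9 → 6

0x6254D32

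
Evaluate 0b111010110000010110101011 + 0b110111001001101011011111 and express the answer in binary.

0b1110001111010000010001010

Add column by column in base 2, right to left:
  1+1 = 0 carry 1
  1+1+1 = 1 carry 1
  0+1+1 = 0 carry 1
  1+1+1 = 1 carry 1
  0+1+1 = 0 carry 1
  1+0+1 = 0 carry 1
  0+1+1 = 0 carry 1
  1+1+1 = 1 carry 1
  1+0+1 = 0 carry 1
  0+1+1 = 0 carry 1
  1+0+1 = 0 carry 1
  0+1+1 = 0 carry 1
  0+1+1 = 0 carry 1
  0+0+1 = 1
  0+0 = 0
  0+1 = 1
  1+0 = 1
  1+0 = 1
  0+1 = 1
  1+1 = 0 carry 1
  0+1+1 = 0 carry 1
  1+0+1 = 0 carry 1
  1+1+1 = 1 carry 1
  1+1+1 = 1 carry 1
  final carry 1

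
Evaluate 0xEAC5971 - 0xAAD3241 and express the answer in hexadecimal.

0x3FF2730

Subtract column by column in base 16:
  1-1 → 0
  7-4 → 3
  9-2 → 7
  5-3 → 2
  C-D → F (borrow)
  A-A-1 → F (borrow)
  E-A-1 → 3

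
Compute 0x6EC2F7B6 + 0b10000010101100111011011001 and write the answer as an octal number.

0x6EC2F7B6 = 0o15660573666 in octal.
0b10000010101100111011011001 = 0o202547331 in octal.
Add column by column in base 8, right to left:
  6+1 = 7
  6+3 = 1 carry 1
  6+3+1 = 2 carry 1
  3+7+1 = 3 carry 1
  7+4+1 = 4 carry 1
  5+5+1 = 3 carry 1
  0+2+1 = 3
  6+0 = 6
  6+2 = 0 carry 1
  5+0+1 = 6
  1+0 = 1

0o16063343217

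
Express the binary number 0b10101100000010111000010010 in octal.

Group the bits in threes: 010 101 100 000 010 111 000 010 010 → 254027022.

0o254027022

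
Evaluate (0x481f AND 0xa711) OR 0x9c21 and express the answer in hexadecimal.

0x9c31

0x481f AND 0xa711 = 0x0011.
Then OR with 0x9c21.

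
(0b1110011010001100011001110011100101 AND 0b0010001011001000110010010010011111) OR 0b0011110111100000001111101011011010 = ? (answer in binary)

0b1110011010001100011001110011100101 AND 0b0010001011001000110010010010011111 = 0b0010001010001000010000010010000101.
Then OR with 0b0011110111100000001111101011011010.

0b11111111101000011111111011011111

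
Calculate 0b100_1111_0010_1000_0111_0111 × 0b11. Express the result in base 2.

0b111011010111100101100101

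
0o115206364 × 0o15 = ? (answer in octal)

0o1754324144

Multiply each base-8 digit by 13, carrying:
  4×13 = 52 → write 4 carry 6
  6×13+6 = 84 → write 4 carry 10
  3×13+10 = 49 → write 1 carry 6
  6×13+6 = 84 → write 4 carry 10
  0×13+10 = 10 → write 2 carry 1
  2×13+1 = 27 → write 3 carry 3
  5×13+3 = 68 → write 4 carry 8
  1×13+8 = 21 → write 5 carry 2
  1×13+2 = 15 → write 7 carry 1
  remaining carry: 1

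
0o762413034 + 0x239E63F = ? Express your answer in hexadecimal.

0xA03FC5B

0o762413034 = 0x7CA161C in hexadecimal.
Add column by column in base 16, right to left:
  C+F = B carry 1
  1+3+1 = 5
  6+6 = C
  1+E = F
  A+9 = 3 carry 1
  C+3+1 = 0 carry 1
  7+2+1 = A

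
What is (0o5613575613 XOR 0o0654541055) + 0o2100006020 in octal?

First 0o5613575613 XOR 0o0654541055 = 0o5047034646.
Add column by column in base 8, right to left:
  6+0 = 6
  4+2 = 6
  6+0 = 6
  4+6 = 2 carry 1
  3+0+1 = 4
  0+0 = 0
  7+0 = 7
  4+0 = 4
  0+1 = 1
  5+2 = 7

0o7147042666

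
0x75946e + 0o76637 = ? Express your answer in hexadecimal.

0o76637 = 0x7d9f in hexadecimal.
Add column by column in base 16, right to left:
  e+f = d carry 1
  6+9+1 = 0 carry 1
  4+d+1 = 2 carry 1
  9+7+1 = 1 carry 1
  5+0+1 = 6
  7+0 = 7

0x76120d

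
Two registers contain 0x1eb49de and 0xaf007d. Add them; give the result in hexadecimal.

0x29a4a5b

Add column by column in base 16, right to left:
  e+d = b carry 1
  d+7+1 = 5 carry 1
  9+0+1 = a
  4+0 = 4
  b+f = a carry 1
  e+a+1 = 9 carry 1
  1+0+1 = 2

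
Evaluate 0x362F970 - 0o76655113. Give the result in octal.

0o231717445

0x362F970 = 0o330574560 in octal.
Subtract column by column in base 8:
  0-3 → 5 (borrow)
  6-1-1 → 4
  5-1 → 4
  4-5 → 7 (borrow)
  7-5-1 → 1
  5-6 → 7 (borrow)
  0-6-1 → 1 (borrow)
  3-7-1 → 3 (borrow)
  3-0-1 → 2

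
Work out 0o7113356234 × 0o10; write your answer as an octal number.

Multiply each base-8 digit by 8, carrying:
  4×8 = 32 → write 0 carry 4
  3×8+4 = 28 → write 4 carry 3
  2×8+3 = 19 → write 3 carry 2
  6×8+2 = 50 → write 2 carry 6
  5×8+6 = 46 → write 6 carry 5
  3×8+5 = 29 → write 5 carry 3
  3×8+3 = 27 → write 3 carry 3
  1×8+3 = 11 → write 3 carry 1
  1×8+1 = 9 → write 1 carry 1
  7×8+1 = 57 → write 1 carry 7
  remaining carry: 7

0o71133562340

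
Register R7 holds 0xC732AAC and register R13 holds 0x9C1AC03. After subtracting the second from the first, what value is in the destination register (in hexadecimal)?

0x2B17EA9

Subtract column by column in base 16:
  C-3 → 9
  A-0 → A
  A-C → E (borrow)
  2-A-1 → 7 (borrow)
  3-1-1 → 1
  7-C → B (borrow)
  C-9-1 → 2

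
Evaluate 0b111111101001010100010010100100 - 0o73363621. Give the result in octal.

0o7655656423

0b111111101001010100010010100100 = 0o7751242244 in octal.
Subtract column by column in base 8:
  4-1 → 3
  4-2 → 2
  2-6 → 4 (borrow)
  2-3-1 → 6 (borrow)
  4-6-1 → 5 (borrow)
  2-3-1 → 6 (borrow)
  1-3-1 → 5 (borrow)
  5-7-1 → 5 (borrow)
  7-0-1 → 6
  7-0 → 7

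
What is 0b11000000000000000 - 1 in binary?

0b10111111111111111

The trailing 15 digits are 0, so subtracting 1 borrows through: they become 1 and the next digit up decrements.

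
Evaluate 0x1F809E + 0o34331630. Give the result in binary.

0x1F809E = 0b111111000000010011110 in binary.
0o34331630 = 0b11100011011001110011000 in binary.
Add column by column in base 2, right to left:
  0+0 = 0
  1+0 = 1
  1+0 = 1
  1+1 = 0 carry 1
  1+1+1 = 1 carry 1
  0+0+1 = 1
  0+0 = 0
  1+1 = 0 carry 1
  0+1+1 = 0 carry 1
  0+1+1 = 0 carry 1
  0+0+1 = 1
  0+0 = 0
  0+1 = 1
  0+1 = 1
  0+0 = 0
  1+1 = 0 carry 1
  1+1+1 = 1 carry 1
  1+0+1 = 0 carry 1
  1+0+1 = 0 carry 1
  1+0+1 = 0 carry 1
  1+1+1 = 1 carry 1
  0+1+1 = 0 carry 1
  0+1+1 = 0 carry 1
  final carry 1

0b100100010011010000110110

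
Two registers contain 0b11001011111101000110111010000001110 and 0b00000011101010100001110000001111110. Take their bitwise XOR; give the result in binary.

0b11001000010111100111001010001110000

XOR bit by bit (1 where the bits differ):
  11001011111101000110111010000001110
^ 00000011101010100001110000001111110
= 11001000010111100111001010001110000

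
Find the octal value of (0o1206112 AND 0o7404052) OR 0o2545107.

0o1206112 AND 0o7404052 = 0o1004012.
Then OR with 0o2545107.

0o3545117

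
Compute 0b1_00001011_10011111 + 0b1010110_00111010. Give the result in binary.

0b10110000111011001

Add column by column in base 2, right to left:
  1+0 = 1
  1+1 = 0 carry 1
  1+0+1 = 0 carry 1
  1+1+1 = 1 carry 1
  1+1+1 = 1 carry 1
  0+1+1 = 0 carry 1
  0+0+1 = 1
  1+0 = 1
  1+0 = 1
  1+1 = 0 carry 1
  0+1+1 = 0 carry 1
  1+0+1 = 0 carry 1
  0+1+1 = 0 carry 1
  0+0+1 = 1
  0+1 = 1
  0+0 = 0
  1+0 = 1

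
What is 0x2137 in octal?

Expand each hex digit to 4 bits: 2=0010 1=0001 3=0011 7=0111.
Group the bits in threes: 010 000 100 110 111 → 20467.

0o20467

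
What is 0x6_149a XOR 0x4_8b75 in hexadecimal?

0x29fef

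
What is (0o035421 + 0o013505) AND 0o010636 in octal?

Add column by column in base 8, right to left:
  1+5 = 6
  2+0 = 2
  4+5 = 1 carry 1
  5+3+1 = 1 carry 1
  3+1+1 = 5
Sum = 0o51126; now AND with 0o010636:
  0&0=0, 5&1=1, 1&0=0, 1&6=0, 2&3=2, 6&6=6

0o10026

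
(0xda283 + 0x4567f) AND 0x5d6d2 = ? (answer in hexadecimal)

0x1d002

Add column by column in base 16, right to left:
  3+f = 2 carry 1
  8+7+1 = 0 carry 1
  2+6+1 = 9
  a+5 = f
  d+4 = 1 carry 1
  final carry 1
Sum = 0x11f902; now AND with 0x5d6d2:
  1&0=0, 1&5=1, f&d=d, 9&6=0, 0&d=0, 2&2=2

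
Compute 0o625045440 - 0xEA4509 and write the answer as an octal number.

0xEA4509 = 0o72442411 in octal.
Subtract column by column in base 8:
  0-1 → 7 (borrow)
  4-1-1 → 2
  4-4 → 0
  5-2 → 3
  4-4 → 0
  0-4 → 4 (borrow)
  5-2-1 → 2
  2-7 → 3 (borrow)
  6-0-1 → 5

0o532403027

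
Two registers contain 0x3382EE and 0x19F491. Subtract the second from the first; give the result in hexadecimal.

Subtract column by column in base 16:
  E-1 → D
  E-9 → 5
  2-4 → E (borrow)
  8-F-1 → 8 (borrow)
  3-9-1 → 9 (borrow)
  3-1-1 → 1

0x198E5D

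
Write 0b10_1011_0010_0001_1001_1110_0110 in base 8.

0o254414746

Group the bits in threes: 010 101 100 100 001 100 111 100 110 → 254414746.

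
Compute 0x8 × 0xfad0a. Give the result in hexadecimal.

Multiply each base-16 digit by 8, carrying:
  a×8 = 80 → write 0 carry 5
  0×8+5 = 5 → write 5
  d×8 = 104 → write 8 carry 6
  a×8+6 = 86 → write 6 carry 5
  f×8+5 = 125 → write d carry 7
  remaining carry: 7

0x7d6850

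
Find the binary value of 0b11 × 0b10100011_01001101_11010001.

0b1111010011110100101110011

Multiply each base-2 digit by 3, carrying:
  1×3 = 3 → write 1 carry 1
  0×3+1 = 1 → write 1
  0×3 = 0 → write 0
  0×3 = 0 → write 0
  1×3 = 3 → write 1 carry 1
  0×3+1 = 1 → write 1
  1×3 = 3 → write 1 carry 1
  1×3+1 = 4 → write 0 carry 2
  1×3+2 = 5 → write 1 carry 2
  0×3+2 = 2 → write 0 carry 1
  1×3+1 = 4 → write 0 carry 2
  1×3+2 = 5 → write 1 carry 2
  0×3+2 = 2 → write 0 carry 1
  0×3+1 = 1 → write 1
  1×3 = 3 → write 1 carry 1
  0×3+1 = 1 → write 1
  1×3 = 3 → write 1 carry 1
  1×3+1 = 4 → write 0 carry 2
  0×3+2 = 2 → write 0 carry 1
  0×3+1 = 1 → write 1
  0×3 = 0 → write 0
  1×3 = 3 → write 1 carry 1
  0×3+1 = 1 → write 1
  1×3 = 3 → write 1 carry 1
  remaining carry: 1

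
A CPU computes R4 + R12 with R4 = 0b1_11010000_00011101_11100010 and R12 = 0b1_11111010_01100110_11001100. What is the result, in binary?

Add column by column in base 2, right to left:
  0+0 = 0
  1+0 = 1
  0+1 = 1
  0+1 = 1
  0+0 = 0
  1+0 = 1
  1+1 = 0 carry 1
  1+1+1 = 1 carry 1
  1+0+1 = 0 carry 1
  0+1+1 = 0 carry 1
  1+1+1 = 1 carry 1
  1+0+1 = 0 carry 1
  1+0+1 = 0 carry 1
  0+1+1 = 0 carry 1
  0+1+1 = 0 carry 1
  0+0+1 = 1
  0+0 = 0
  0+1 = 1
  0+0 = 0
  0+1 = 1
  1+1 = 0 carry 1
  0+1+1 = 0 carry 1
  1+1+1 = 1 carry 1
  1+1+1 = 1 carry 1
  1+1+1 = 1 carry 1
  final carry 1

0b11110010101000010010101110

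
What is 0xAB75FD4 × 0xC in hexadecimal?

Multiply each base-16 digit by 12, carrying:
  4×12 = 48 → write 0 carry 3
  D×12+3 = 159 → write F carry 9
  F×12+9 = 189 → write D carry 11
  5×12+11 = 71 → write 7 carry 4
  7×12+4 = 88 → write 8 carry 5
  B×12+5 = 137 → write 9 carry 8
  A×12+8 = 128 → write 0 carry 8
  remaining carry: 8

0x80987DF0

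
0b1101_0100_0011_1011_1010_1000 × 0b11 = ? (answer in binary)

Multiply each base-2 digit by 3, carrying:
  0×3 = 0 → write 0
  0×3 = 0 → write 0
  0×3 = 0 → write 0
  1×3 = 3 → write 1 carry 1
  0×3+1 = 1 → write 1
  1×3 = 3 → write 1 carry 1
  0×3+1 = 1 → write 1
  1×3 = 3 → write 1 carry 1
  1×3+1 = 4 → write 0 carry 2
  1×3+2 = 5 → write 1 carry 2
  0×3+2 = 2 → write 0 carry 1
  1×3+1 = 4 → write 0 carry 2
  1×3+2 = 5 → write 1 carry 2
  1×3+2 = 5 → write 1 carry 2
  0×3+2 = 2 → write 0 carry 1
  0×3+1 = 1 → write 1
  0×3 = 0 → write 0
  0×3 = 0 → write 0
  1×3 = 3 → write 1 carry 1
  0×3+1 = 1 → write 1
  1×3 = 3 → write 1 carry 1
  0×3+1 = 1 → write 1
  1×3 = 3 → write 1 carry 1
  1×3+1 = 4 → write 0 carry 2
  remaining carry: 10

0b10011111001011001011111000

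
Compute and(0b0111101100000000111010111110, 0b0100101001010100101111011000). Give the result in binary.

AND bit by bit (1 only where both bits are 1):
  0111101100000000111010111110
& 0100101001010100101111011000
= 0100101000000000101010011000

0b0100101000000000101010011000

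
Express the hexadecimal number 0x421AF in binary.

0b1000010000110101111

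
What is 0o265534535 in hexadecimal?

0x2D6B95D

Each octal digit is 3 bits: 2=010 6=110 5=101 5=101 3=011 4=100 5=101 3=011 5=101.
Group the bits into nibbles: 0010 1101 0110 1011 1001 0101 1101 → 2D6B95D.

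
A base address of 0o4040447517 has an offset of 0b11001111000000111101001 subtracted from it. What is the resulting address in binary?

0b100000000110101100110101100110

0o4040447517 = 0b100000100000100100111101001111 in binary.
Subtract column by column in base 2:
  1-1 → 0
  1-0 → 1
  1-0 → 1
  1-1 → 0
  0-0 → 0
  0-1 → 1 (borrow)
  1-1-1 → 1 (borrow)
  0-1-1 → 0 (borrow)
  1-1-1 → 1 (borrow)
  1-0-1 → 0
  1-0 → 1
  1-0 → 1
  0-0 → 0
  0-0 → 0
  1-0 → 1
  0-1 → 1 (borrow)
  0-1-1 → 0 (borrow)
  1-1-1 → 1 (borrow)
  0-1-1 → 0 (borrow)
  0-0-1 → 1 (borrow)
  0-0-1 → 1 (borrow)
  0-1-1 → 0 (borrow)
  0-1-1 → 0 (borrow)
  1-0-1 → 0
  0-0 → 0
  0-0 → 0
  0-0 → 0
  0-0 → 0
  0-0 → 0
  1-0 → 1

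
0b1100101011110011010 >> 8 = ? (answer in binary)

0b11001010111

Right shift by 8: drop the 8 least-significant bits.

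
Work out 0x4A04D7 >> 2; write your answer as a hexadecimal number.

0x128135

2 bits is not a whole number of base-16 digits; in binary: 10010100000010011010111 >> 2 = 100101000000100110101.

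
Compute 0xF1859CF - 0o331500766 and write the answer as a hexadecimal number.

0o331500766 = 0x36681F6 in hexadecimal.
Subtract column by column in base 16:
  F-6 → 9
  C-F → D (borrow)
  9-1-1 → 7
  5-8 → D (borrow)
  8-6-1 → 1
  1-6 → B (borrow)
  F-3-1 → B

0xBB1D7D9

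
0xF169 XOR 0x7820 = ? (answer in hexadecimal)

0x8949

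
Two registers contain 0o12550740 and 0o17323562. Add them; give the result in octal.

0o32074522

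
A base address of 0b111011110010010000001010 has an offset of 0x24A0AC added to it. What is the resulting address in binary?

0x24A0AC = 0b1001001010000010101100 in binary.
Add column by column in base 2, right to left:
  0+0 = 0
  1+0 = 1
  0+1 = 1
  1+1 = 0 carry 1
  0+0+1 = 1
  0+1 = 1
  0+0 = 0
  0+1 = 1
  0+0 = 0
  0+0 = 0
  1+0 = 1
  0+0 = 0
  0+0 = 0
  1+1 = 0 carry 1
  0+0+1 = 1
  0+1 = 1
  1+0 = 1
  1+0 = 1
  1+1 = 0 carry 1
  1+0+1 = 0 carry 1
  0+0+1 = 1
  1+1 = 0 carry 1
  1+0+1 = 0 carry 1
  1+0+1 = 0 carry 1
  final carry 1

0b1000100111100010010110110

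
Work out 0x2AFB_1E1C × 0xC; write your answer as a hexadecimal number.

Multiply each base-16 digit by 12, carrying:
  C×12 = 144 → write 0 carry 9
  1×12+9 = 21 → write 5 carry 1
  E×12+1 = 169 → write 9 carry 10
  1×12+10 = 22 → write 6 carry 1
  B×12+1 = 133 → write 5 carry 8
  F×12+8 = 188 → write C carry 11
  A×12+11 = 131 → write 3 carry 8
  2×12+8 = 32 → write 0 carry 2
  remaining carry: 2

0x203C56950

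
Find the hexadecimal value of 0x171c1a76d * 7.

0xa1c4b93fb

Multiply each base-16 digit by 7, carrying:
  d×7 = 91 → write b carry 5
  6×7+5 = 47 → write f carry 2
  7×7+2 = 51 → write 3 carry 3
  a×7+3 = 73 → write 9 carry 4
  1×7+4 = 11 → write b
  c×7 = 84 → write 4 carry 5
  1×7+5 = 12 → write c
  7×7 = 49 → write 1 carry 3
  1×7+3 = 10 → write a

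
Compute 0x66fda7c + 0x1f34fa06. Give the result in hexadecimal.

0x25a4d482

Add column by column in base 16, right to left:
  c+6 = 2 carry 1
  7+0+1 = 8
  a+a = 4 carry 1
  d+f+1 = d carry 1
  f+4+1 = 4 carry 1
  6+3+1 = a
  6+f = 5 carry 1
  0+1+1 = 2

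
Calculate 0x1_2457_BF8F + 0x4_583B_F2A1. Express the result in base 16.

0x57C93B230

Add column by column in base 16, right to left:
  F+1 = 0 carry 1
  8+A+1 = 3 carry 1
  F+2+1 = 2 carry 1
  B+F+1 = B carry 1
  7+B+1 = 3 carry 1
  5+3+1 = 9
  4+8 = C
  2+5 = 7
  1+4 = 5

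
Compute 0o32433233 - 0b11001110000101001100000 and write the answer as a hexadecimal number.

0o32433233 = 0x6A369B in hexadecimal.
0b11001110000101001100000 = 0x670A60 in hexadecimal.
Subtract column by column in base 16:
  B-0 → B
  9-6 → 3
  6-A → C (borrow)
  3-0-1 → 2
  A-7 → 3
  6-6 → 0

0x32C3B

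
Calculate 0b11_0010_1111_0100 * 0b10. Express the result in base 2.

0b110010111101000

Multiply each base-2 digit by 2, carrying:
  0×2 = 0 → write 0
  0×2 = 0 → write 0
  1×2 = 2 → write 0 carry 1
  0×2+1 = 1 → write 1
  1×2 = 2 → write 0 carry 1
  1×2+1 = 3 → write 1 carry 1
  1×2+1 = 3 → write 1 carry 1
  1×2+1 = 3 → write 1 carry 1
  0×2+1 = 1 → write 1
  1×2 = 2 → write 0 carry 1
  0×2+1 = 1 → write 1
  0×2 = 0 → write 0
  1×2 = 2 → write 0 carry 1
  1×2+1 = 3 → write 1 carry 1
  remaining carry: 1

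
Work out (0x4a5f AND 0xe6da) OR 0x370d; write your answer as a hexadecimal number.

0x775f

0x4a5f AND 0xe6da = 0x425a.
Then OR with 0x370d.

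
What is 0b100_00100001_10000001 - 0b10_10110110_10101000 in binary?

Subtract column by column in base 2:
  1-0 → 1
  0-0 → 0
  0-0 → 0
  0-1 → 1 (borrow)
  0-0-1 → 1 (borrow)
  0-1-1 → 0 (borrow)
  0-0-1 → 1 (borrow)
  1-1-1 → 1 (borrow)
  1-0-1 → 0
  0-1 → 1 (borrow)
  0-1-1 → 0 (borrow)
  0-0-1 → 1 (borrow)
  0-1-1 → 0 (borrow)
  1-1-1 → 1 (borrow)
  0-0-1 → 1 (borrow)
  0-1-1 → 0 (borrow)
  0-0-1 → 1 (borrow)
  0-1-1 → 0 (borrow)
  1-0-1 → 0

0b10110101011011001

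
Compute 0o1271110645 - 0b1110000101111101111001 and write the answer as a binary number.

0b1010101011000011001000101100

0o1271110645 = 0b1010111001001001000110100101 in binary.
Subtract column by column in base 2:
  1-1 → 0
  0-0 → 0
  1-0 → 1
  0-1 → 1 (borrow)
  0-1-1 → 0 (borrow)
  1-1-1 → 1 (borrow)
  0-1-1 → 0 (borrow)
  1-0-1 → 0
  1-1 → 0
  0-1 → 1 (borrow)
  0-1-1 → 0 (borrow)
  0-1-1 → 0 (borrow)
  1-1-1 → 1 (borrow)
  0-0-1 → 1 (borrow)
  0-1-1 → 0 (borrow)
  1-0-1 → 0
  0-0 → 0
  0-0 → 0
  1-0 → 1
  0-1 → 1 (borrow)
  0-1-1 → 0 (borrow)
  1-1-1 → 1 (borrow)
  1-0-1 → 0
  1-0 → 1
  0-0 → 0
  1-0 → 1
  0-0 → 0
  1-0 → 1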